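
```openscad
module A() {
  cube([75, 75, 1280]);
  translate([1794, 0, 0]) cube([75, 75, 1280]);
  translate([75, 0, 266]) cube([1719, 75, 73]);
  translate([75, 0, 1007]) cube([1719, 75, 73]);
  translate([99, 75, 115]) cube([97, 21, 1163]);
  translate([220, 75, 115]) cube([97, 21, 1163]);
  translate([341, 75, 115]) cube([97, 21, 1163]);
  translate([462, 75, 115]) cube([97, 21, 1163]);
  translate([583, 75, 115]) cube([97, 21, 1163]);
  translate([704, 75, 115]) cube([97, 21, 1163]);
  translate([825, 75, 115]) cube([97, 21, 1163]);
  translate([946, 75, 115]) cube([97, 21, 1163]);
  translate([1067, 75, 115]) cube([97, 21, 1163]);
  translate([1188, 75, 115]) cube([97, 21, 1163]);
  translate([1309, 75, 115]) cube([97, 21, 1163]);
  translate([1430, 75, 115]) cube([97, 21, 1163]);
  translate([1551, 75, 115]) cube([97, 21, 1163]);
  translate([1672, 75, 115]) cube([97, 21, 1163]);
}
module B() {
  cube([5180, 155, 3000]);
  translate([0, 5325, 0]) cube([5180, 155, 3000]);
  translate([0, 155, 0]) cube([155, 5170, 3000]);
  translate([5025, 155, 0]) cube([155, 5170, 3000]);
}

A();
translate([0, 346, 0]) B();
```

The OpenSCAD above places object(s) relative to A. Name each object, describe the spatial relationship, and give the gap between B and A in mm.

The house frame's nearest face is 250 mm from the fence section's +y face.

A is a fence section. B is a house frame. The house frame is on the floor beside the fence section on its +y side. The gap between the house frame and the fence section is 250 mm.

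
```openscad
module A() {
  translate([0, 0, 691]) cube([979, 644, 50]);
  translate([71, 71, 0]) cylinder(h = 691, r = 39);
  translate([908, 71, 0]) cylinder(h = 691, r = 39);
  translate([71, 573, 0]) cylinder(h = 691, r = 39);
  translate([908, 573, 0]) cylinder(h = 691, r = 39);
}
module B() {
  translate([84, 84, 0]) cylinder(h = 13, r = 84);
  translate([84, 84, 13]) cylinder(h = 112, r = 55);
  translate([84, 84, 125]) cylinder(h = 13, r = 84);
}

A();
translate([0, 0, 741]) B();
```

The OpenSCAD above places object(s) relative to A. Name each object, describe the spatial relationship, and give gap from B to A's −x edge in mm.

A is a table. B is a spool. The spool is on top of the table. The gap from the spool to the table's −x edge is 0 mm.

The spool's min-x is at 0; the table's min-x is 0; gap = 0 mm.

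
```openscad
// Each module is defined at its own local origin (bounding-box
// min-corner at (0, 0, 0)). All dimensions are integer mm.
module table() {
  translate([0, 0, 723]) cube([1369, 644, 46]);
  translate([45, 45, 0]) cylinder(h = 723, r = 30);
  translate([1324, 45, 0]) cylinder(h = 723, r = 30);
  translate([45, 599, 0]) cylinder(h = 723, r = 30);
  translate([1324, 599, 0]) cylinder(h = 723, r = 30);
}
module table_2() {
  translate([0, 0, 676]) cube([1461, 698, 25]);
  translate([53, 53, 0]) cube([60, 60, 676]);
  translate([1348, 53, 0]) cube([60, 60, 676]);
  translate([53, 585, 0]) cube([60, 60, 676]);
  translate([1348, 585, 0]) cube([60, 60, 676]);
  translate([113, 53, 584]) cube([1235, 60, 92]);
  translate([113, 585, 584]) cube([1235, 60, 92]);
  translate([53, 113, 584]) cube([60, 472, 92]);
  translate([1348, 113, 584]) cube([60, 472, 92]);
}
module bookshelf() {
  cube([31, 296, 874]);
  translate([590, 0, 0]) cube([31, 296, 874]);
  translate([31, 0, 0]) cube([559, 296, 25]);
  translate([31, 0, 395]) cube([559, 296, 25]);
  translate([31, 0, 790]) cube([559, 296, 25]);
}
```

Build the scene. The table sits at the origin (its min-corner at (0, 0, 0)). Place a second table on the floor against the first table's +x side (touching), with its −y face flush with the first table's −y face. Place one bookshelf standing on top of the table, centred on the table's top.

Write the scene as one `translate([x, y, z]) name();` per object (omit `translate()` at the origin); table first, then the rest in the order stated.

table();
translate([1369, 0, 0]) table_2();
translate([374, 174, 769]) bookshelf();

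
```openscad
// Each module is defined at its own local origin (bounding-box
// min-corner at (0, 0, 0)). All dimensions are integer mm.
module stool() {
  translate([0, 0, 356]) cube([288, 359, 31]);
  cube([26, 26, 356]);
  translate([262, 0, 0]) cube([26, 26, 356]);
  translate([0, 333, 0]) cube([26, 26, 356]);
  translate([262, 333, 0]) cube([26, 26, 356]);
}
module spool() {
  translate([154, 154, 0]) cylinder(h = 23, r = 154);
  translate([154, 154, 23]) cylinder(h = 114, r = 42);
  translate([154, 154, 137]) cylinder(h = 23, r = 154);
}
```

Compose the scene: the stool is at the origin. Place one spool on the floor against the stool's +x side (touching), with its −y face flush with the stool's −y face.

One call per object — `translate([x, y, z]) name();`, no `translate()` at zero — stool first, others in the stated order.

stool();
translate([288, 0, 0]) spool();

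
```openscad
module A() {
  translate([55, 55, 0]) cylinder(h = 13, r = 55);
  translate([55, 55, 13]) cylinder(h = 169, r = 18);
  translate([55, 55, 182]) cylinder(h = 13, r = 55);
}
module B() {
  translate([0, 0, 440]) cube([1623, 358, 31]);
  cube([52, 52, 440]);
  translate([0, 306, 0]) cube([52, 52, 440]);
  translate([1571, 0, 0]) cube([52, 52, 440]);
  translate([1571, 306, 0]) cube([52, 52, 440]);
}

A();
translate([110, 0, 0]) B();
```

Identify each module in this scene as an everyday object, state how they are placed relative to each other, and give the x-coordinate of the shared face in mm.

The spool's +x face and the bench's −x face are both at x = 110 mm.

A is a spool. B is a bench. The bench is against the spool's +x side, with their −y faces flush. The x-coordinate of the shared face is 110 mm.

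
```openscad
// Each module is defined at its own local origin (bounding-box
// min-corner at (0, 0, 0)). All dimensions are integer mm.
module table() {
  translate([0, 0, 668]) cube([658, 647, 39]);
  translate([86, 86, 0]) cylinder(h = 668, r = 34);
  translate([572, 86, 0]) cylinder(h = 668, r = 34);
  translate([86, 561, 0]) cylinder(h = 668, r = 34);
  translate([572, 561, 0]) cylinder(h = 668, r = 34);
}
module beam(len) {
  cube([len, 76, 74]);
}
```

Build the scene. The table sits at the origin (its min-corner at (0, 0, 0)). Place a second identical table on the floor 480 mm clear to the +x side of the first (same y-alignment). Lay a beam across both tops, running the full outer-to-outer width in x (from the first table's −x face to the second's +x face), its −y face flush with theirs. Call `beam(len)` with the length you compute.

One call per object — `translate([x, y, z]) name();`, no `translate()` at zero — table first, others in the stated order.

table();
translate([1138, 0, 0]) table();
translate([0, 0, 707]) beam(1796);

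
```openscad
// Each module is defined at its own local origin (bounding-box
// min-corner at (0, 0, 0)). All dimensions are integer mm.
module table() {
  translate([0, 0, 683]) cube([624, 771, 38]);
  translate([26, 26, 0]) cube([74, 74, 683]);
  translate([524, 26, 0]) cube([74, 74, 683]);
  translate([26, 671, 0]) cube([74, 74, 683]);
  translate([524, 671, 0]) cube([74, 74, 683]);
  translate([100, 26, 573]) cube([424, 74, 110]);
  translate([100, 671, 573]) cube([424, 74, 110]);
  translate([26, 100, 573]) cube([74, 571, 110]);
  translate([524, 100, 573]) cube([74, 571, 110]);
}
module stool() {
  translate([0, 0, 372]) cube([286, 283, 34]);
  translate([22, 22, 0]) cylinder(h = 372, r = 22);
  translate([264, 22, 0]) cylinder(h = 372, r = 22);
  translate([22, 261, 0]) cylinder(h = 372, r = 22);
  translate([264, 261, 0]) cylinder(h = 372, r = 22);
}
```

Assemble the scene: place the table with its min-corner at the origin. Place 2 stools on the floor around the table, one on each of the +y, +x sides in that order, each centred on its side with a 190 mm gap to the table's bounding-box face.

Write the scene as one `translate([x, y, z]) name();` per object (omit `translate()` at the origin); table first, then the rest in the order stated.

table();
translate([169, 961, 0]) stool();
translate([814, 244, 0]) stool();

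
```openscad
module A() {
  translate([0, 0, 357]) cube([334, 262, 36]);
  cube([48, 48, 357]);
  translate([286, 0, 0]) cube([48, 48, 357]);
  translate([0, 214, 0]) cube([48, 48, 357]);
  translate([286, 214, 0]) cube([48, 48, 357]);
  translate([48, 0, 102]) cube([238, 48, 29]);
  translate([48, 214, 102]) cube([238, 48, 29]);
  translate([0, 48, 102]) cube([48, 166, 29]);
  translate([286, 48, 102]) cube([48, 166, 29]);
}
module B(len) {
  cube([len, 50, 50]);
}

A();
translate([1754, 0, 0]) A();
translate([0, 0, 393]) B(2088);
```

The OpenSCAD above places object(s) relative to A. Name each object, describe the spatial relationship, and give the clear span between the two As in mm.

Second stool starts at x = 1754; first ends at x = 334; clear span = 1754 − 334 = 1420 mm.

A is a stool. B is a beam. A beam spans the tops of two stools. The clear span between the two stools is 1420 mm.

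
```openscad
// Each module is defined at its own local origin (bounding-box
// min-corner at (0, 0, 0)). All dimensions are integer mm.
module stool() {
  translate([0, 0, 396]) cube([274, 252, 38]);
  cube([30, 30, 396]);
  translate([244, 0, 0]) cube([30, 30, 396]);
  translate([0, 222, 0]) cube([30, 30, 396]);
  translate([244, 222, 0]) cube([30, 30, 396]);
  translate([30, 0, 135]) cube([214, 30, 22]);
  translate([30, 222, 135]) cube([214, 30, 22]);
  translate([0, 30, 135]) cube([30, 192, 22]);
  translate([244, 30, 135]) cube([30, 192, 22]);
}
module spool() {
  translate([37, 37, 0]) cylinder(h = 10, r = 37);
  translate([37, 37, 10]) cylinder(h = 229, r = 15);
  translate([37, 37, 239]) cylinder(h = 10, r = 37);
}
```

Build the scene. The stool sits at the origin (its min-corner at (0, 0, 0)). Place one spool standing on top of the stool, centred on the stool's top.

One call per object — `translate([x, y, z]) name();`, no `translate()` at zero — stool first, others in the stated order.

stool();
translate([100, 89, 434]) spool();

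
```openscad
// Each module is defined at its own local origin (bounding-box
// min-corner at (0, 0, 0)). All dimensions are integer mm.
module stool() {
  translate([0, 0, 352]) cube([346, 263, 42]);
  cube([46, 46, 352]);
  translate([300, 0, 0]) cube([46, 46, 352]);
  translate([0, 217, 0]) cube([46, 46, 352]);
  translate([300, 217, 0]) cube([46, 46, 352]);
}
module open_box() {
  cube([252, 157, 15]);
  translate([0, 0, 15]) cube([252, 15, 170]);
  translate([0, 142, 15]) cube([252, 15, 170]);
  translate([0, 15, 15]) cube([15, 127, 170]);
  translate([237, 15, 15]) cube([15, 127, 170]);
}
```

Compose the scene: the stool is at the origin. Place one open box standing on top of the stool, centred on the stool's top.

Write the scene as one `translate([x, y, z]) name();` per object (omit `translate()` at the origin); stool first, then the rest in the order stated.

stool();
translate([47, 53, 394]) open_box();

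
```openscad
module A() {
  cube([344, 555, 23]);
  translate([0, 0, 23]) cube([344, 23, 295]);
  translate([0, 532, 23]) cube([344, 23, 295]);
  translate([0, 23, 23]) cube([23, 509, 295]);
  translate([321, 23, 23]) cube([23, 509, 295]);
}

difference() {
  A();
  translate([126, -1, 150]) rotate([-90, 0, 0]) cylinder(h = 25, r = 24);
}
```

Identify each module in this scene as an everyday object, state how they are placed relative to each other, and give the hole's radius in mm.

The subtracted cylinder has r = 24 mm.

A is an open box. The open box has a circular hole through its front wall. The hole's radius is 24 mm.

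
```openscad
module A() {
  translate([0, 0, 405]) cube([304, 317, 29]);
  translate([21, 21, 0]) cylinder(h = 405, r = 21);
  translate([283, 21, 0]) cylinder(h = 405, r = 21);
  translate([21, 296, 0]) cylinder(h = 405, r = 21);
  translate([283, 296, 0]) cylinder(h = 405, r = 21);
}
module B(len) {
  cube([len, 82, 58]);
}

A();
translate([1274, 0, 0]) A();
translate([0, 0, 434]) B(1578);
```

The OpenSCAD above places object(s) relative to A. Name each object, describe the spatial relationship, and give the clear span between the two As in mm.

Second stool starts at x = 1274; first ends at x = 304; clear span = 1274 − 304 = 970 mm.

A is a stool. B is a beam. A beam spans the tops of two stools. The clear span between the two stools is 970 mm.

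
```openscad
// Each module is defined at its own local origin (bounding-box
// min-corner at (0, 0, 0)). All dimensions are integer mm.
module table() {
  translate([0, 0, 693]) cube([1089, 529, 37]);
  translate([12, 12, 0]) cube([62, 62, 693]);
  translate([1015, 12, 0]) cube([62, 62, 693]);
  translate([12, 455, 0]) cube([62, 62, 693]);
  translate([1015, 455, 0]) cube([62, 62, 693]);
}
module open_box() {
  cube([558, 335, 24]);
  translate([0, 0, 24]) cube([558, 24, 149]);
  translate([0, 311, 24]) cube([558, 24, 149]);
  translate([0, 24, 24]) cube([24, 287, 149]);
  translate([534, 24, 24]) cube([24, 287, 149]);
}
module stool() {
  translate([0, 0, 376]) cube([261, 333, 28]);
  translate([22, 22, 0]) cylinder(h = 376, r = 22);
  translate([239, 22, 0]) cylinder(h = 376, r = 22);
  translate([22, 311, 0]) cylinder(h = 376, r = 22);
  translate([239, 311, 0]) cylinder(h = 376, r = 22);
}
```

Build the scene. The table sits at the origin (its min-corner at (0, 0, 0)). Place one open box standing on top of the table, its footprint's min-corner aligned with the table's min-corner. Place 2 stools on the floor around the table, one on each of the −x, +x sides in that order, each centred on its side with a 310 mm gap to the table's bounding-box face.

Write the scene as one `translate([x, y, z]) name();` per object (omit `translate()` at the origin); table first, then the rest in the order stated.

table();
translate([0, 0, 730]) open_box();
translate([-571, 98, 0]) stool();
translate([1399, 98, 0]) stool();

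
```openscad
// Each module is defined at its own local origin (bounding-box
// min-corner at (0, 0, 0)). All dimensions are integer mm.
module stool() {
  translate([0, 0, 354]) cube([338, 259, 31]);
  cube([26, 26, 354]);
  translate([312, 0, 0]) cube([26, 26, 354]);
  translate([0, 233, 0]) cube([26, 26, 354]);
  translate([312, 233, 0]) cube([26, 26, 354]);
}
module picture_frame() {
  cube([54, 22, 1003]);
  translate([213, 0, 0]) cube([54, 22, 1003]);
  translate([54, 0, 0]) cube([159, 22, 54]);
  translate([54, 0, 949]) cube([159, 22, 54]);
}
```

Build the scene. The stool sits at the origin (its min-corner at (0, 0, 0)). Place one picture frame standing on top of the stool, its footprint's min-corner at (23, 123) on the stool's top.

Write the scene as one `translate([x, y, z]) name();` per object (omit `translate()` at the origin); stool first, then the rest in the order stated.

stool();
translate([23, 123, 385]) picture_frame();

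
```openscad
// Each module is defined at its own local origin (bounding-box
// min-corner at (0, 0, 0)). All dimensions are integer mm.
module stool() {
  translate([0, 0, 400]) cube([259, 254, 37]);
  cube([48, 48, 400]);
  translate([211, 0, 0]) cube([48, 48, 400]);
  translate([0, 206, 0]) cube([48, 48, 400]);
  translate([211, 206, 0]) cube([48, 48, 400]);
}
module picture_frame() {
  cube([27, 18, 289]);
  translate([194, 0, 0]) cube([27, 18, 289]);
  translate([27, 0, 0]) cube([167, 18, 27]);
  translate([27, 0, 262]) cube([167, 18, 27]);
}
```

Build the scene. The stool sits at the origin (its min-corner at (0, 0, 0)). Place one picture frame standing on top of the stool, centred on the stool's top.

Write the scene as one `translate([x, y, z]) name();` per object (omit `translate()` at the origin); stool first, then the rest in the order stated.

stool();
translate([19, 118, 437]) picture_frame();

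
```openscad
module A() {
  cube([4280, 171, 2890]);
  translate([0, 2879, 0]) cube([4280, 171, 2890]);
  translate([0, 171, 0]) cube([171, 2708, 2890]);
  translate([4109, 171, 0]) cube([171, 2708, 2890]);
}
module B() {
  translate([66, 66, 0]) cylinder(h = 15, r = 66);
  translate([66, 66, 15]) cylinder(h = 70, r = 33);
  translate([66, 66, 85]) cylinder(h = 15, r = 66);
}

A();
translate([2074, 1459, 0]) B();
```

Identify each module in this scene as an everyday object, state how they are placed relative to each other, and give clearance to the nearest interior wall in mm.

A is a house frame. B is a spool. The spool sits inside the house frame, centred. The clearance to the nearest interior wall is 1288 mm.

Clearances: x = 1903, y = 1288; minimum 1288 mm.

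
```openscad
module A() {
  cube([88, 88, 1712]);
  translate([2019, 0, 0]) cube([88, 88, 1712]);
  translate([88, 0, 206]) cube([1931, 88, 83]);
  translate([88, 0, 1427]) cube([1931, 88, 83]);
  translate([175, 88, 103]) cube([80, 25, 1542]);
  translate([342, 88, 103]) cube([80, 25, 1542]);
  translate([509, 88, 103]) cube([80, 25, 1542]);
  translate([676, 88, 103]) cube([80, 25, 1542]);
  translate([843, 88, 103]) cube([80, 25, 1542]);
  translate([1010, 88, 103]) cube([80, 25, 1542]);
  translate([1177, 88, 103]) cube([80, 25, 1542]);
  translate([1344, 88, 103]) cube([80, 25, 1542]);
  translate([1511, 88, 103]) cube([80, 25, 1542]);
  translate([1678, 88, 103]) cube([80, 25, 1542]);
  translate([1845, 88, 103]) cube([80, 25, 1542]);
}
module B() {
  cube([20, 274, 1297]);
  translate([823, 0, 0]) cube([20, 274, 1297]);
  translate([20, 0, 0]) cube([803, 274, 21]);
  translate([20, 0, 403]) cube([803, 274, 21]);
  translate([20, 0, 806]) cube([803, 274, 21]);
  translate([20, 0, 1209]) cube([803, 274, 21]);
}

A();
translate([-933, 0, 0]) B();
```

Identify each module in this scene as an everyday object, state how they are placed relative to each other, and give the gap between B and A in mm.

A is a fence section. B is a bookshelf. The bookshelf is on the floor beside the fence section on its −x side. The gap between the bookshelf and the fence section is 90 mm.

The bookshelf's nearest face is 90 mm from the fence section's −x face.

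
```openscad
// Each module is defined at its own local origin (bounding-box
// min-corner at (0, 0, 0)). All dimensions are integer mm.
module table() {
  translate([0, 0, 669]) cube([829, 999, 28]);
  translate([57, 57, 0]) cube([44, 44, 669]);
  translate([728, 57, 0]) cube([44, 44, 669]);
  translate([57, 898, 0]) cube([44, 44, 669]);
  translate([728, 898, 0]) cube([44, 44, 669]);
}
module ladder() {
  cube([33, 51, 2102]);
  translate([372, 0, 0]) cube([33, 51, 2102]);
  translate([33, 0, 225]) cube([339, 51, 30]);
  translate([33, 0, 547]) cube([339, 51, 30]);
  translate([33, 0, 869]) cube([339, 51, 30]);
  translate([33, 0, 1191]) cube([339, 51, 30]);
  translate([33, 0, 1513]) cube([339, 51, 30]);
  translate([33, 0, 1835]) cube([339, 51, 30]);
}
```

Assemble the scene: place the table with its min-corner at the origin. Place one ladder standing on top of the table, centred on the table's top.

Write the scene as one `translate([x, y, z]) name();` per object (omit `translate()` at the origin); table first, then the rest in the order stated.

table();
translate([212, 474, 697]) ladder();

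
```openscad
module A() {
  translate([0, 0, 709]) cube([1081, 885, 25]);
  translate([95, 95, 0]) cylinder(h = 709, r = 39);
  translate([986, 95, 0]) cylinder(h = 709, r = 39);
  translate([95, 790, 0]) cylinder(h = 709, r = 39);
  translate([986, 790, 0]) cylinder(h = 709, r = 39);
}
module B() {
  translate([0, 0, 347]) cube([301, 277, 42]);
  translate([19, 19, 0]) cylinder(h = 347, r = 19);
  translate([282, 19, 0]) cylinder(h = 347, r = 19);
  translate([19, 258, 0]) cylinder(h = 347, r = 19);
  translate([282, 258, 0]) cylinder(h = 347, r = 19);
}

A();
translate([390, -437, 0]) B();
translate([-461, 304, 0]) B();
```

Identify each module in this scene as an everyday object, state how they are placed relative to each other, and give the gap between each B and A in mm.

Each stool's nearest face is 160 mm from the table's bounding box.

A is a table. B is a stool. Two stools sit around the table at the −y, −x sides. The gap between each stool and the table is 160 mm.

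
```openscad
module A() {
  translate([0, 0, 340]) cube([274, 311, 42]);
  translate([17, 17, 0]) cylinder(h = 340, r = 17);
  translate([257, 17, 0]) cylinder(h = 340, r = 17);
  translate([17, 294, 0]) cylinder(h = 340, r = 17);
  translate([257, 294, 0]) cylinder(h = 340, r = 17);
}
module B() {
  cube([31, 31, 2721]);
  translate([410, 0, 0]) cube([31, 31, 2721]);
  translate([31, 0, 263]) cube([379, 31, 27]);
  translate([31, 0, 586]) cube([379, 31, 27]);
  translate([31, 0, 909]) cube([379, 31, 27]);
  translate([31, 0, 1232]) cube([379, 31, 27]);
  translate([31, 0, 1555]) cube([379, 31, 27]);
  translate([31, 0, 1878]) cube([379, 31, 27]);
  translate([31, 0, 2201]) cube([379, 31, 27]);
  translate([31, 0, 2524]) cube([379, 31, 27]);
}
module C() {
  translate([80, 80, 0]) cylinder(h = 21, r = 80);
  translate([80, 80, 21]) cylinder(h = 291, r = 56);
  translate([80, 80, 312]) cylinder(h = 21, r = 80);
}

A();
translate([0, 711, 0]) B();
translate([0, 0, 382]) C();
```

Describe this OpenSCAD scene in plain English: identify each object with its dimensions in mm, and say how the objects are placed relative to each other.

A is a four-legged stool. The seat is 274×311 mm, 42 mm thick, top at z = 382 mm. It stands on four round legs, each 34 mm in diameter, from z = 0 to the seat underside, each leg's axis is inset half a diameter from the nearest pair of seat edges (so the leg's bounding box is flush with the corner).

B is a straight ladder. Two 31×31 mm vertical rails, 2721 mm tall, stand 441 mm apart (outside-to-outside) with their front faces coplanar on the −y side. 8 rungs, each 31 mm deep and 27 mm tall, span between the inner faces of the rails, front faces flush with the rails. The lowest rung's underside is at z = 263 mm and rungs are spaced 323 mm apart (underside to underside).

C is a spool: two coaxial disc flanges of radius 80 mm and thickness 21 mm, joined by a core cylinder of radius 56 mm and height 291 mm. The lower flange rests on z = 0 and the three cylinders share a vertical axis.

The ladder is on the floor beside the stool on its +y side. The spool is on top of the stool.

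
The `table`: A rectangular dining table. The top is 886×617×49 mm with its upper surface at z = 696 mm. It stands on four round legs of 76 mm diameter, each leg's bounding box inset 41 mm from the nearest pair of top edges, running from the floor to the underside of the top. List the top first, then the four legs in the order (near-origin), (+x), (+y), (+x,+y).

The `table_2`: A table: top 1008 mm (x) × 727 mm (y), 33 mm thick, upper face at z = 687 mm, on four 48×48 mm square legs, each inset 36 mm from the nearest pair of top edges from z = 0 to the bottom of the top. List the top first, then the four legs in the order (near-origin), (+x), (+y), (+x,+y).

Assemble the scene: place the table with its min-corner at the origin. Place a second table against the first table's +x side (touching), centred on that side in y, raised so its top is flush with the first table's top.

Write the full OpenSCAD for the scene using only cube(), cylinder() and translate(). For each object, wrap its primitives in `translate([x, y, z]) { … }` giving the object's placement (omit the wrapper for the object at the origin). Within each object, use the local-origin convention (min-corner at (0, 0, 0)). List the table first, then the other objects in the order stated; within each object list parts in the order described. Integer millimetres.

translate([0, 0, 647]) cube([886, 617, 49]);
translate([79, 79, 0]) cylinder(h = 647, r = 38);
translate([807, 79, 0]) cylinder(h = 647, r = 38);
translate([79, 538, 0]) cylinder(h = 647, r = 38);
translate([807, 538, 0]) cylinder(h = 647, r = 38);
translate([886, -55, 9]) {
  translate([0, 0, 654]) cube([1008, 727, 33]);
  translate([36, 36, 0]) cube([48, 48, 654]);
  translate([924, 36, 0]) cube([48, 48, 654]);
  translate([36, 643, 0]) cube([48, 48, 654]);
  translate([924, 643, 0]) cube([48, 48, 654]);
}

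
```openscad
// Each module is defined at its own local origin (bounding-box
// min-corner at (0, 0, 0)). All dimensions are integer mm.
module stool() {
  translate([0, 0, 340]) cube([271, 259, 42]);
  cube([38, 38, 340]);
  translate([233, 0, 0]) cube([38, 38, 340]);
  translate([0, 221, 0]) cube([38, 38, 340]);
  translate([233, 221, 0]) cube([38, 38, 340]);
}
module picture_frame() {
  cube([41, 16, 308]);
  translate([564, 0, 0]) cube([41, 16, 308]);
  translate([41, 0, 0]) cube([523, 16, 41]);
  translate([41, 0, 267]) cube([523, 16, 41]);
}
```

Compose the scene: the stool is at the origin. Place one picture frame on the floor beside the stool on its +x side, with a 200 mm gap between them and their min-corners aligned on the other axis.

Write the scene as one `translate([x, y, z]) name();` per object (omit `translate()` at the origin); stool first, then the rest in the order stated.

stool();
translate([471, 0, 0]) picture_frame();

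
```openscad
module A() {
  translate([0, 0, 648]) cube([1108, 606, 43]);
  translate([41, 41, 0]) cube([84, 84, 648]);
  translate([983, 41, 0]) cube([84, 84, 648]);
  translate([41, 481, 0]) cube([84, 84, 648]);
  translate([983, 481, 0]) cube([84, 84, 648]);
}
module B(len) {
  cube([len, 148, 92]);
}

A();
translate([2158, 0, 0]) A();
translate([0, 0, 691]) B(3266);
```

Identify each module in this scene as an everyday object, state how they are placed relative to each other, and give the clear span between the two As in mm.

Second table starts at x = 2158; first ends at x = 1108; clear span = 2158 − 1108 = 1050 mm.

A is a table. B is a beam. A beam spans the tops of two tables. The clear span between the two tables is 1050 mm.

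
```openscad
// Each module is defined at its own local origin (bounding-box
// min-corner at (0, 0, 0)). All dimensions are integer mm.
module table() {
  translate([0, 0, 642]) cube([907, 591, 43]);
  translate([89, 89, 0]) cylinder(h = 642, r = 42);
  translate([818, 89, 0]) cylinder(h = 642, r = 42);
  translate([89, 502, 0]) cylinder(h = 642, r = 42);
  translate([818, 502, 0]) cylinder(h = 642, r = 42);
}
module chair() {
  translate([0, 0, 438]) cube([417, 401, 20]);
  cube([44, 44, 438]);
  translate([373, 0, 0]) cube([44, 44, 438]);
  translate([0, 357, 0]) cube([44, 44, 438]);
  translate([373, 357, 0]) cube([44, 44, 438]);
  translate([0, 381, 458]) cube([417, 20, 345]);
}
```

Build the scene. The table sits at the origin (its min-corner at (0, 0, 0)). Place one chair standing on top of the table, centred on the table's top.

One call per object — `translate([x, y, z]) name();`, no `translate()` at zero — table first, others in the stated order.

table();
translate([245, 95, 685]) chair();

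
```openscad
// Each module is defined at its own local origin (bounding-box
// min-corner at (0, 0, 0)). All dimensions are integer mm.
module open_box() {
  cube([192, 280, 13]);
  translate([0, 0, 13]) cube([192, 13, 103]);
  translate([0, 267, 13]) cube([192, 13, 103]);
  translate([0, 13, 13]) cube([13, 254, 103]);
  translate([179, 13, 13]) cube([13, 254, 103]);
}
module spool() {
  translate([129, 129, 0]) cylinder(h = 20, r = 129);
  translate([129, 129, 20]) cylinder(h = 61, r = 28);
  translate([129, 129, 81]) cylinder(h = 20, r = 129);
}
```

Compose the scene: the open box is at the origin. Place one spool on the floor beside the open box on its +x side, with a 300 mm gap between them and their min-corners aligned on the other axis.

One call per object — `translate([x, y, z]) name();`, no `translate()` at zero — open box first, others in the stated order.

open_box();
translate([492, 0, 0]) spool();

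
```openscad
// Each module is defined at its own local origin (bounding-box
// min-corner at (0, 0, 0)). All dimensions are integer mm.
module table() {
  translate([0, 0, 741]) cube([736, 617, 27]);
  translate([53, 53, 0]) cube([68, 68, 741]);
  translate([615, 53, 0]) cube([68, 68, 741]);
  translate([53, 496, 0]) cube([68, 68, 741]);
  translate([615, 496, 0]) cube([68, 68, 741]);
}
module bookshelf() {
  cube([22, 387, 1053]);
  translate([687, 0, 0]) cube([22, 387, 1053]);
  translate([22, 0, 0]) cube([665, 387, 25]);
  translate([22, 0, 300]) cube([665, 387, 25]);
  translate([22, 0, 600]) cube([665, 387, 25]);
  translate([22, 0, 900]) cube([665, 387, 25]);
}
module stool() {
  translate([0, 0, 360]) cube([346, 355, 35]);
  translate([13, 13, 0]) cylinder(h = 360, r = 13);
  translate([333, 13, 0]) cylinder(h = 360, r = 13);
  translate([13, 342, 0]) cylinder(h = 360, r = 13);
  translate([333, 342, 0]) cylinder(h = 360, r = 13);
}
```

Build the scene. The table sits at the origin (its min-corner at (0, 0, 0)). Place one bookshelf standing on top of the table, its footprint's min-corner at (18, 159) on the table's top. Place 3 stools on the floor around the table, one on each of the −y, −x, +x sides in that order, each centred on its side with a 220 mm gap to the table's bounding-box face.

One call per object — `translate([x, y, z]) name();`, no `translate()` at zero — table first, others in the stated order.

table();
translate([18, 159, 768]) bookshelf();
translate([195, -575, 0]) stool();
translate([-566, 131, 0]) stool();
translate([956, 131, 0]) stool();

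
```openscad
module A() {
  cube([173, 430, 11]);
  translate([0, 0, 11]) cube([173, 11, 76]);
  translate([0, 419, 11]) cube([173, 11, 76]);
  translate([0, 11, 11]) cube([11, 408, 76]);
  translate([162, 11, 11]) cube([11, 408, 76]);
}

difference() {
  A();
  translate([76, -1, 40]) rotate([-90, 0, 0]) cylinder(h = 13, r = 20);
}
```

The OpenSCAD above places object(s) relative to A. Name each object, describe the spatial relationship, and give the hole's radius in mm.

A is an open box. The open box has a circular hole through its front wall. The hole's radius is 20 mm.

The subtracted cylinder has r = 20 mm.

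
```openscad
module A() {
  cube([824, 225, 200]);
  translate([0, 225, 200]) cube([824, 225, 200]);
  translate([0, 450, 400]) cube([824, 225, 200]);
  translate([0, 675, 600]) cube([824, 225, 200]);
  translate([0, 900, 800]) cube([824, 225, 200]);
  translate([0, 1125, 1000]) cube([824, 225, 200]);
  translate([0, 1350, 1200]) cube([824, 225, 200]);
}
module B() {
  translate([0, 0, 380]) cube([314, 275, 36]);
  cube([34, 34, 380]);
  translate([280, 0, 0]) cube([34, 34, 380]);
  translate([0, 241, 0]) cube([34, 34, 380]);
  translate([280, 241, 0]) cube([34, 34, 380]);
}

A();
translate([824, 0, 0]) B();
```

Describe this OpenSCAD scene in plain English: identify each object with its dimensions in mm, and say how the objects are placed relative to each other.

A is a run of 7 identical solid stair steps. Each tread is 824×225 mm and each step block is 200 mm high. Step 1 rests on the floor; step k is offset from step 1 by (k−1)×225 mm in y and (k−1)×200 mm in z.

B is a four-legged stool. The seat is 314×275 mm, 36 mm thick, top at z = 416 mm. It stands on four square legs, each 34×34 mm in cross-section, from z = 0 to the seat underside, each flush with a corner of the seat.

The stool is against the staircase's +x side, with their −y faces flush.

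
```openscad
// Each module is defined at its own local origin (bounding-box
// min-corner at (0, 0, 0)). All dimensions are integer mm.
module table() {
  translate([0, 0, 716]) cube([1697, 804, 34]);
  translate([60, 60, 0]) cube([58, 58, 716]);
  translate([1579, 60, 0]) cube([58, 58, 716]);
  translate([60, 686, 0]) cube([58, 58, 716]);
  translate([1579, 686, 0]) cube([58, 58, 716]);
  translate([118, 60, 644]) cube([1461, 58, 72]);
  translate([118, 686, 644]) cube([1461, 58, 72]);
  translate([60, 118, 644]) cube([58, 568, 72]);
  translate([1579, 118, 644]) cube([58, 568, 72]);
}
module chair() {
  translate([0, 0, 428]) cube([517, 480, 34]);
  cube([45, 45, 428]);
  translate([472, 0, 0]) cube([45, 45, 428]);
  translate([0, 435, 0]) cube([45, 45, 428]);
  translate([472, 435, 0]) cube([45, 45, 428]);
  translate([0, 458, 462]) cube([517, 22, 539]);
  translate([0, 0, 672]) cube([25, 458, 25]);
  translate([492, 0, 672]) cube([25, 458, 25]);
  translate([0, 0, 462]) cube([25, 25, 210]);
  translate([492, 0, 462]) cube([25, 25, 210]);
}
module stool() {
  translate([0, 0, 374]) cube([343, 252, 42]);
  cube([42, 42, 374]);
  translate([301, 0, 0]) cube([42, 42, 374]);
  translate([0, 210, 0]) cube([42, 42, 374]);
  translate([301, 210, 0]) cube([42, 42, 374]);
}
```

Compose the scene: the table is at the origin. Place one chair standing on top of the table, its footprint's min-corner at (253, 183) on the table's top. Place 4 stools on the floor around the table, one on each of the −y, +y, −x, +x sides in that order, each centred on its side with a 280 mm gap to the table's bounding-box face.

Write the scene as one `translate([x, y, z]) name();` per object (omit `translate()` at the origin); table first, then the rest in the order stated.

table();
translate([253, 183, 750]) chair();
translate([677, -532, 0]) stool();
translate([677, 1084, 0]) stool();
translate([-623, 276, 0]) stool();
translate([1977, 276, 0]) stool();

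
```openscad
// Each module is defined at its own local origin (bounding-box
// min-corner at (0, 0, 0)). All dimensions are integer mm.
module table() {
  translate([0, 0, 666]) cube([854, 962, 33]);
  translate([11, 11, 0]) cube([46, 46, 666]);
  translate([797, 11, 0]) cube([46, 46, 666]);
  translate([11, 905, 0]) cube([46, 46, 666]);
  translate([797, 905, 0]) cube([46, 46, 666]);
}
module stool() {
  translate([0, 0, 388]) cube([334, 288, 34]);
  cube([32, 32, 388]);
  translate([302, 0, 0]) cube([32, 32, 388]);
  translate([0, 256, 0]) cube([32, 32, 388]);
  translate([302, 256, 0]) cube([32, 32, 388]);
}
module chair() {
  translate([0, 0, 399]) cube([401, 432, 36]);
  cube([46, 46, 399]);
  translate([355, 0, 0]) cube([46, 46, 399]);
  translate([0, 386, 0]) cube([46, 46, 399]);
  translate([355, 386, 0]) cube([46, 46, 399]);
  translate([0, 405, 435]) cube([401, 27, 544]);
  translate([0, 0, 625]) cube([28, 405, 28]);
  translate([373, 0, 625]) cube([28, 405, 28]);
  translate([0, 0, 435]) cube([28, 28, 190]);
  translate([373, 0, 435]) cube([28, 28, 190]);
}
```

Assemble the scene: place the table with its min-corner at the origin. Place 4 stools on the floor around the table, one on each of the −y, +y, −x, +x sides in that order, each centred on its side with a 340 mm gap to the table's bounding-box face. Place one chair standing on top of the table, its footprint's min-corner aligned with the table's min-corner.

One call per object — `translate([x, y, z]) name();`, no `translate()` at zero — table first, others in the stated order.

table();
translate([260, -628, 0]) stool();
translate([260, 1302, 0]) stool();
translate([-674, 337, 0]) stool();
translate([1194, 337, 0]) stool();
translate([0, 0, 699]) chair();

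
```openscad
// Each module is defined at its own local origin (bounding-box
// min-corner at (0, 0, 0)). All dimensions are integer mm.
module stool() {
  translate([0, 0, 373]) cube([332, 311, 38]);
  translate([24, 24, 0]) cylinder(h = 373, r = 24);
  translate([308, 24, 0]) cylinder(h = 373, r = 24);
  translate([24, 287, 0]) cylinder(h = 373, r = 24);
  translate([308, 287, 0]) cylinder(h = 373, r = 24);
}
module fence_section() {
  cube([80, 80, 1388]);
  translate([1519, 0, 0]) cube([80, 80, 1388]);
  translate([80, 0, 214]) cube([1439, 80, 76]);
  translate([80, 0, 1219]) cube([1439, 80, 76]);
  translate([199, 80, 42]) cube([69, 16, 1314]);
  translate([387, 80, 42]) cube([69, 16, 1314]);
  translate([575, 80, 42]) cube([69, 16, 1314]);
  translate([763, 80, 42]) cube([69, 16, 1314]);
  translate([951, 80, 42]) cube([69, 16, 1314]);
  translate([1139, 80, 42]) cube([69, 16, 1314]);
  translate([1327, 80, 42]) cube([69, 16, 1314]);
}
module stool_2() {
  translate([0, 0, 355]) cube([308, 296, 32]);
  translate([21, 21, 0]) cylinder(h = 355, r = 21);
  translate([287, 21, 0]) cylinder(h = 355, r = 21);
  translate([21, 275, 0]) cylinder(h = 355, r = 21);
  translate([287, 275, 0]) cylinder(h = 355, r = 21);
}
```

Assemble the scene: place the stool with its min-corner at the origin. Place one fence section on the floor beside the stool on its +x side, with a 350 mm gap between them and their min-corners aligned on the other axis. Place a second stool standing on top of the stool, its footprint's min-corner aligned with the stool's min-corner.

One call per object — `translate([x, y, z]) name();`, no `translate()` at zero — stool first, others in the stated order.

stool();
translate([682, 0, 0]) fence_section();
translate([0, 0, 411]) stool_2();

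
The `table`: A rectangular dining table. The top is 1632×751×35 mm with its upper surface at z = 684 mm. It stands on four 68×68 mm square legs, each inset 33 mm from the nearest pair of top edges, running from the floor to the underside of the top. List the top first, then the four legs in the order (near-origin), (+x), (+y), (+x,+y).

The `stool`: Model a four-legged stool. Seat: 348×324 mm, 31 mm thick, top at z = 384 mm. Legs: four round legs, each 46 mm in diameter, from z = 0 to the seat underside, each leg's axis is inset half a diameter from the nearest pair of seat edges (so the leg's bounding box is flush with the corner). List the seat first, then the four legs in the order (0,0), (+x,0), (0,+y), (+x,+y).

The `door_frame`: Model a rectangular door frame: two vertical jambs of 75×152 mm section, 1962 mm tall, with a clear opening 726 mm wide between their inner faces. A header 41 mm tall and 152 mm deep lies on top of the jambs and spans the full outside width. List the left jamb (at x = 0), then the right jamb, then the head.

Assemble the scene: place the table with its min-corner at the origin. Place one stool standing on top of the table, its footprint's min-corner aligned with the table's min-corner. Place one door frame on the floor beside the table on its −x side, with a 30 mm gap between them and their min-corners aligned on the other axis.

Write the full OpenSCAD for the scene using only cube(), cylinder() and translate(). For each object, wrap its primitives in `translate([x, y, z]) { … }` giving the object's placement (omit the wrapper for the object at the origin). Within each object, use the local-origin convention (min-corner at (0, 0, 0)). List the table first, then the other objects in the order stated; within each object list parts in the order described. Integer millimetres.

translate([0, 0, 649]) cube([1632, 751, 35]);
translate([33, 33, 0]) cube([68, 68, 649]);
translate([1531, 33, 0]) cube([68, 68, 649]);
translate([33, 650, 0]) cube([68, 68, 649]);
translate([1531, 650, 0]) cube([68, 68, 649]);
translate([0, 0, 684]) {
  translate([0, 0, 353]) cube([348, 324, 31]);
  translate([23, 23, 0]) cylinder(h = 353, r = 23);
  translate([325, 23, 0]) cylinder(h = 353, r = 23);
  translate([23, 301, 0]) cylinder(h = 353, r = 23);
  translate([325, 301, 0]) cylinder(h = 353, r = 23);
}
translate([-906, 0, 0]) {
  cube([75, 152, 1962]);
  translate([801, 0, 0]) cube([75, 152, 1962]);
  translate([0, 0, 1962]) cube([876, 152, 41]);
}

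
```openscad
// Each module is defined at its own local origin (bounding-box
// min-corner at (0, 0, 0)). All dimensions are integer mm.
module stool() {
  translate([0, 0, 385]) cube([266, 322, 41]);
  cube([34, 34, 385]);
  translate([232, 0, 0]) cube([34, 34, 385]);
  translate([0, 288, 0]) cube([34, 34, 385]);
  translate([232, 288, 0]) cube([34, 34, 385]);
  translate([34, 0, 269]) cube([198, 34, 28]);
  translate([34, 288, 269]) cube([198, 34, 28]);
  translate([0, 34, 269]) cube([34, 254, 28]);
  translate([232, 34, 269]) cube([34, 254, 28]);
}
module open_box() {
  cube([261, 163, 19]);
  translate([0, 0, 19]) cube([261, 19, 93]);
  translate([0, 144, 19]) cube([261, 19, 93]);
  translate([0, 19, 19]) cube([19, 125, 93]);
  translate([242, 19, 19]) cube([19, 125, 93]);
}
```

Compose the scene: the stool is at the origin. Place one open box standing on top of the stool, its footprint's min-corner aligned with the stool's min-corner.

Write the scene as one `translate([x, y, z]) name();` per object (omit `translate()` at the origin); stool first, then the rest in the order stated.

stool();
translate([0, 0, 426]) open_box();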